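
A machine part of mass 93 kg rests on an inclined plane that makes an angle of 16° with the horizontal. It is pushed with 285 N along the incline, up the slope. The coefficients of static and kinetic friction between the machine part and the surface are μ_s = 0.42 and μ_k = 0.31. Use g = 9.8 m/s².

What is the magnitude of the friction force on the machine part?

f ≈ 33.8 N (down the incline)

Perpendicular to the surface, N = m g cos θ = 93·9.8·cos 16° = 876.1 N.
For equilibrium along the incline the friction force must supply f = m g sin θ − P = 251.2 − 285 = -33.78 N (positive meaning up-slope).
The static-friction ceiling is μ_s N = 0.42 × 876.1 = 368 N.
Since |-33.78| ≤ 368 N, no slip — friction simply equals what equilibrium demands.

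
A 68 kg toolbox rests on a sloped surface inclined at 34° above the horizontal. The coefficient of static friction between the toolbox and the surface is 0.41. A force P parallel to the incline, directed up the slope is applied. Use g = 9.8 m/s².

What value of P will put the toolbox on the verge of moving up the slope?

At impending motion up the slope, friction acts down-slope at its limit: f = μ_s N.
P is parallel to the surface, so N = m g cos θ = 552 N.
Along the incline: P = m g sin θ + μ_s N = 373 + 0.41×552 = 599 N.

P ≈ 599 N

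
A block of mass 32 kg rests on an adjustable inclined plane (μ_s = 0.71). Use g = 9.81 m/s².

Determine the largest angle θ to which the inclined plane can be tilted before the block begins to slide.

At the slip threshold, m g sin θ = μ_s · m g cos θ, so tan θ = μ_s.
θ_max = arctan(0.71) = 35.4°.

θ_max ≈ 35.4°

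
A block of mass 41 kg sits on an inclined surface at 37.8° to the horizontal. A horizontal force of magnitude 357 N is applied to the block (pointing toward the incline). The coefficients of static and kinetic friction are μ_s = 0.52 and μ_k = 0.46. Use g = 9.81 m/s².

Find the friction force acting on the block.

f ≈ 35.6 N (down the incline)

Normal direction: N = m g cos θ + P sin θ = 536.6 N.
Along the incline, the net driving force (taking up-slope positive) is P cos θ − m g sin θ = 282.1 − 246.5 = 35.57 N, so equilibrium requires friction f = -35.57 N (down-slope).
The limit of static friction is μ_s N = 279 N.
|f_req| = 35.57 ≤ 279 N → the block is in equilibrium; friction equals the required value.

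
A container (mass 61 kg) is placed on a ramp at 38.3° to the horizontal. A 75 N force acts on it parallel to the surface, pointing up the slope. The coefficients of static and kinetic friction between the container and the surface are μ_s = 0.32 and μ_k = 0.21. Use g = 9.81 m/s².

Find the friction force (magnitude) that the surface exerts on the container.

f ≈ 98.6 N (up the incline)

The normal reaction is N = m g cos θ = 469.6 N.
The friction needed for equilibrium is m g sin θ − P = 370.9 − 75 = 295.9 N, measured positive up-slope.
The static-friction ceiling is μ_s N = 0.32 × 469.6 = 150.3 N.
|295.9| exceeds 150.3 N, so the container slips down-slope; friction is kinetic, f = μ_k N = 0.21×469.6 = 98.6 N.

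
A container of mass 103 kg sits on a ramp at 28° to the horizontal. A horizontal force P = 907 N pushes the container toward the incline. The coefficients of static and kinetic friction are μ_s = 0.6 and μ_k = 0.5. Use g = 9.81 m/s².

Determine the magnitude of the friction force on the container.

Normal direction: N = m g cos θ + P sin θ = 1318 N.
Parallel to the incline: P cos θ − m g sin θ = 800.8 − 474.4 = 326.5 N; the friction needed to balance this is 326.5 N acting down the slope.
The limit of static friction is μ_s N = 790.8 N.
Since 326.5 N is within the 790.8 N limit, the container stays put and friction is exactly 326 N.

f ≈ 326 N (down the incline)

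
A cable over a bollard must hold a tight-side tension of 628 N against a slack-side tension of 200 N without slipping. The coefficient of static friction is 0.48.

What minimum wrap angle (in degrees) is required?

β_min ≈ 137°

T₂/T₁ = e^{μβ} → β = ln(T₂/T₁)/μ.
β = ln(628/200)/0.48 = 1.144/0.48 = 2.384 rad.
In degrees: β = 2.384 × 180/π = 137°.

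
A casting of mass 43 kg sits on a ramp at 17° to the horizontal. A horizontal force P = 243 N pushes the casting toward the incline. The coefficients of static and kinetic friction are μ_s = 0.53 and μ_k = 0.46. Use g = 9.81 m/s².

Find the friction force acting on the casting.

f ≈ 109 N (down the incline)

The horizontal push has a component P sin θ into the surface, so N = m g cos θ + P sin θ = 403.4 + 71.05 = 474.4 N.
Along the incline, the net driving force (taking up-slope positive) is P cos θ − m g sin θ = 232.4 − 123.3 = 109.1 N, so equilibrium requires friction f = -109.1 N (down-slope).
The limit of static friction is μ_s N = 251.5 N.
|f_req| = 109.1 ≤ 251.5 N → the casting is in equilibrium; friction equals the required value.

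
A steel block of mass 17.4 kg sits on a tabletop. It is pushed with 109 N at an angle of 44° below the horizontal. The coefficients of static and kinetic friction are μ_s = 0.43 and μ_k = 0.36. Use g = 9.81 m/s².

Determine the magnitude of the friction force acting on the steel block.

N = m g + P sin α = 170.7 + 109×sin 44° = 246.4 N.
The horizontal driving force is P cos α = 78.41 N, so equilibrium needs friction f = 78.41 N.
The static-friction limit is μ_s N = 106 N.
78.41 ≤ 106 N → static; friction equals the required 78.4 N.

f ≈ 78.4 N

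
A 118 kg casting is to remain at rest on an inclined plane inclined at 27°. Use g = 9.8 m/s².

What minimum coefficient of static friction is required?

μ_s,min ≈ 0.51

At the slip threshold m g sin θ = μ_s m g cos θ, so μ_s,min = tan θ.
μ_s,min = tan 27° = 0.51.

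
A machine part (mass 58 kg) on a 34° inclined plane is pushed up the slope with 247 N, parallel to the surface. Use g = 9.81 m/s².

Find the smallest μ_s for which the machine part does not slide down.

N = m g cos θ = 471.7 N.
Friction must make up the shortfall along the incline: f = m g sin θ − P = 318.2 − 247 = 71.17 N.
At the threshold f = μ_s N, so μ_s,min = 71.17/471.7 = 0.151.

μ_s,min ≈ 0.151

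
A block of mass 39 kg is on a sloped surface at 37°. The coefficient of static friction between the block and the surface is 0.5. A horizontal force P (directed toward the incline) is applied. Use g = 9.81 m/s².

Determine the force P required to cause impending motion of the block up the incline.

At impending motion up the slope, friction acts down-slope at its limit: f = μ_s N.
Perpendicular to the incline: N = m g cos θ + P sin θ.
Along the incline: P cos θ = m g sin θ + μ_s N = m g sin θ + μ_s (m g cos θ + P sin θ).
Solving, P (cos θ − μ_s sin θ) = m g (sin θ + μ_s cos θ), so P = 39×9.81×(sin 37° + 0.5 cos 37°)/(cos 37° − 0.5 sin 37°) = 383×1.001/0.4977 = 770 N.

P ≈ 770 N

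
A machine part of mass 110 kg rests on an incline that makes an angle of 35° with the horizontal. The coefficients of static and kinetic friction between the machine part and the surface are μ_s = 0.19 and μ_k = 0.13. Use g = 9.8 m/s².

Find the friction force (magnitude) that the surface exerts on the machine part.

f ≈ 115 N (up the incline)

The normal reaction is N = m g cos θ = 883 N.
Along the slope the weight component is m g sin θ = 618.3 N; friction must supply exactly this, acting up-slope.
The static-friction ceiling is μ_s N = 0.19 × 883 = 167.8 N.
Since |618.3| > 167.8 N, static friction cannot hold it; the machine part slides down the incline and kinetic friction applies: f = μ_k N = 0.13 × 883 = 115 N.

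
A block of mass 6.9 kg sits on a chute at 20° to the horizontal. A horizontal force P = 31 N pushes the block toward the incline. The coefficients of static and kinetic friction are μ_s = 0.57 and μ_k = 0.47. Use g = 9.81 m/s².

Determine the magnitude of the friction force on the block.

Resolve perpendicular to the incline: N = m g cos θ + P sin θ = 6.9×9.81×cos 20° + 31×sin 20° = 74.21 N.
Parallel to the incline: P cos θ − m g sin θ = 29.13 − 23.15 = 5.979 N; the friction needed to balance this is 5.979 N acting down the slope.
The limit of static friction is μ_s N = 42.3 N.
Since 5.979 N is within the 42.3 N limit, the block stays put and friction is exactly 5.98 N.

f ≈ 5.98 N (down the incline)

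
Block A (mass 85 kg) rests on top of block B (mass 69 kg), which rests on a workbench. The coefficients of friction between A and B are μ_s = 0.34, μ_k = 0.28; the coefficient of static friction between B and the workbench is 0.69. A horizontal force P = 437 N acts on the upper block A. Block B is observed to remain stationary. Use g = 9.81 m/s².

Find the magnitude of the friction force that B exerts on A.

f ≈ 233 N

Normal force at the A–B interface: N₁ = m_A g = 833.9 N.
Maximum static friction on A from B: μ_s N₁ = 0.34×833.9 = 283.5 N.
Since P = 437 N > 283.5 N, A slides on B; the A–B friction is kinetic: f₁ = μ_k N₁ = 0.28×833.9 = 233 N.
By Newton's third law B feels 233 N forward from A. With B stationary, the floor's static friction on B balances it: f₂ = 233 N (well within μ_s(m_A+m_B)g = 1042 N).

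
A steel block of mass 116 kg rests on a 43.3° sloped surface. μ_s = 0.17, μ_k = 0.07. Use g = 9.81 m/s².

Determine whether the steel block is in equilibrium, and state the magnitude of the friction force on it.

N = m g cos θ = 828 N.
Down-slope weight component: m g sin θ = 780 N.
μ_s N = 141 N.
780 > 141 N, so it slides; kinetic friction f = μ_k N = 0.07×828 = 58 N.

f ≈ 58 N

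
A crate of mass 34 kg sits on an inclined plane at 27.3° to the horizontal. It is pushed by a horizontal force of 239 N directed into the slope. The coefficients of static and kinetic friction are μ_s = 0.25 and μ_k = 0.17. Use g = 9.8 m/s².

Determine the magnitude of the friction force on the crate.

f ≈ 59.6 N (down the incline)

The horizontal push has a component P sin θ into the surface, so N = m g cos θ + P sin θ = 296.1 + 109.6 = 405.7 N.
Parallel to the incline: P cos θ − m g sin θ = 212.4 − 152.8 = 59.56 N; the friction needed to balance this is 59.56 N acting down the slope.
Maximum static friction: μ_s N = 0.25 × 405.7 = 101.4 N.
|f_req| = 59.56 ≤ 101.4 N → the crate is in equilibrium; friction equals the required value.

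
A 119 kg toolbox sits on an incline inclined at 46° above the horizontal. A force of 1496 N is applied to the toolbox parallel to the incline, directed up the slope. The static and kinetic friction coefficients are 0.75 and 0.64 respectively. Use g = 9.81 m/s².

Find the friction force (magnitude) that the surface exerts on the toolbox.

f ≈ 519 N (down the incline)

Normal force: N = m g cos θ = 119 × 9.81 × cos 46° = 810.9 N.
Parallel to the incline, ΣF = 0 gives f = m g sin θ − P = 839.8 − 1496 = -656.2 N (up-slope positive).
Static friction can supply at most μ_s N = 608.2 N.
Since |-656.2| > 608.2 N, static friction cannot hold it; the toolbox slides up the incline and kinetic friction applies: f = μ_k N = 0.64 × 810.9 = 519 N.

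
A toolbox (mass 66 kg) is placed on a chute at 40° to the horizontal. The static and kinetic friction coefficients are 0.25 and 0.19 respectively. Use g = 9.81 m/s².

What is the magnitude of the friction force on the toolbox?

f ≈ 94.2 N (up the incline)

The normal reaction is N = m g cos θ = 496 N.
Along the slope the weight component is m g sin θ = 416.2 N; friction must supply exactly this, acting up-slope.
Maximum static friction available: μ_s N = 0.25 × 496 = 124 N.
|416.2| exceeds 124 N, so the toolbox slips down-slope; friction is kinetic, f = μ_k N = 0.19×496 = 94.2 N.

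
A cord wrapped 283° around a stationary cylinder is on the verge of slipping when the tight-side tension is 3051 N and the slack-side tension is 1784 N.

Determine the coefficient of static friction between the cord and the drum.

T₂/T₁ = e^{μβ} → μ = ln(T₂/T₁)/β.
β = 283° = 4.939 rad.
μ = ln(3051/1784)/4.939 = ln(1.71)/4.939 = 0.109.

μ ≈ 0.109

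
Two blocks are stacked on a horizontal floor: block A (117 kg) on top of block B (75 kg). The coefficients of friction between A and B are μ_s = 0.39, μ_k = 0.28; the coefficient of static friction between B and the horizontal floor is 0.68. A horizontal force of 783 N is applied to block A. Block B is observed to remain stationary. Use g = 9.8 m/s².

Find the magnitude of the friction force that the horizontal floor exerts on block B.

The normal force B exerts on A is simply A's weight, N₁ = 1147 N.
So the A–B interface can sustain at most μ_s N₁ = 447.2 N of static friction.
P = 783 N exceeds that limit, so A slips over B and the interface friction becomes kinetic: f₁ = μ_k N₁ = 0.28×1147 = 321 N.
B experiences an equal 321 N forward from A (third law). B is in equilibrium, so the floor supplies f₂ = 321 N of static friction (limit μ_s(m_A+m_B)g = 1279 N, not exceeded).

f ≈ 321 N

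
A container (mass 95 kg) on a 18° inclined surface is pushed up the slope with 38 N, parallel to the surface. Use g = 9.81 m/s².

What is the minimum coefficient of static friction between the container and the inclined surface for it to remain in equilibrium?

μ_s,min ≈ 0.282

N = m g cos θ = 886.3 N.
Friction must make up the shortfall along the incline: f = m g sin θ − P = 288 − 38 = 250 N.
At the threshold f = μ_s N, so μ_s,min = 250/886.3 = 0.282.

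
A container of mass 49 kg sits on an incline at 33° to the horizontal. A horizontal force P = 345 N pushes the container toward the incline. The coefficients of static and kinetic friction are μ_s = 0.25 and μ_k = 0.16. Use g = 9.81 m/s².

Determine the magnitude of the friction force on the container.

f ≈ 27.5 N (down the incline)

Resolve perpendicular to the incline: N = m g cos θ + P sin θ = 49×9.81×cos 33° + 345×sin 33° = 591 N.
Along the incline, the net driving force (taking up-slope positive) is P cos θ − m g sin θ = 289.3 − 261.8 = 27.54 N, so equilibrium requires friction f = -27.54 N (down-slope).
The limit of static friction is μ_s N = 147.8 N.
Since 27.54 N is within the 147.8 N limit, the container stays put and friction is exactly 27.5 N.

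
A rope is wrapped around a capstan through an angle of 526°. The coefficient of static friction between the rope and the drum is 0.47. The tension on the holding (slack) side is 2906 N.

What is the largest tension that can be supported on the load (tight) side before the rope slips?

T_max ≈ 217000 N

At impending slip the capstan equation gives T₂/T₁ = e^{μβ} with β in radians.
β = 526° × π/180 = 9.18 rad.
e^{μβ} = e^{0.47×9.18} = 74.8.
T₂ = T₁ · e^{μβ} = 2906 × 74.8 = 217000 N.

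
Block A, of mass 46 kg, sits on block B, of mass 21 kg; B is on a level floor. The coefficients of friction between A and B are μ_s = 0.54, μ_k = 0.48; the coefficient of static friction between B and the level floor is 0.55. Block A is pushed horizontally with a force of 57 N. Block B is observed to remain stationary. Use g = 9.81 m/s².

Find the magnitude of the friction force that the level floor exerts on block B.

Normal force at the A–B interface: N₁ = m_A g = 451.3 N.
Maximum static friction on A from B: μ_s N₁ = 0.54×451.3 = 243.7 N.
Since P = 57 N ≤ 243.7 N, A does not slip on B; friction on A equals P = 57 N.
B experiences an equal 57 N forward from A (third law). B is in equilibrium, so the floor supplies f₂ = 57 N of static friction (limit μ_s(m_A+m_B)g = 361.5 N, not exceeded).

f ≈ 57 N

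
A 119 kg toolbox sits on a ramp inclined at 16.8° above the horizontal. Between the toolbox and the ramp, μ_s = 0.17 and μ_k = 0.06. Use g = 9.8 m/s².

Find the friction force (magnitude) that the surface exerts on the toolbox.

Normal force: N = m g cos θ = 119 × 9.8 × cos 16.8° = 1116 N.
Along the slope the weight component is m g sin θ = 337.1 N; friction must supply exactly this, acting up-slope.
The static-friction ceiling is μ_s N = 0.17 × 1116 = 189.8 N.
Since |337.1| > 189.8 N, static friction cannot hold it; the toolbox slides down the incline and kinetic friction applies: f = μ_k N = 0.06 × 1116 = 67 N.

f ≈ 67 N (up the incline)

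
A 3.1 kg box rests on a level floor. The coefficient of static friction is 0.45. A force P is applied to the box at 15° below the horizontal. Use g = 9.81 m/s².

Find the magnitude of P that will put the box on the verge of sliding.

N = m g + P sin α (the push presses the box into the level floor).
At impending slip, P cos α = μ_s N = μ_s (m g + P sin α).
Solving: P (cos α − μ_s sin α) = μ_s m g → P = 0.45×30.4/(cos 15° − 0.45 sin 15°) = 13.7/0.8495 = 16.1 N.

P ≈ 16.1 N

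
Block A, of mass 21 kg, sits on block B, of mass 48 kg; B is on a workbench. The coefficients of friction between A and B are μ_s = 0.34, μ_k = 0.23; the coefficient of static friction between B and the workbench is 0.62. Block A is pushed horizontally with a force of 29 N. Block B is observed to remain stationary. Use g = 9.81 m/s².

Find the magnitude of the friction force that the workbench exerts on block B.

f ≈ 29 N

The normal force B exerts on A is simply A's weight, N₁ = 206 N.
So the A–B interface can sustain at most μ_s N₁ = 70.04 N of static friction.
P = 29 N is within that limit, so A and B move together (both at rest); the A–B friction is simply f₁ = P = 29 N.
B experiences an equal 29 N forward from A (third law). B is in equilibrium, so the floor supplies f₂ = 29 N of static friction (limit μ_s(m_A+m_B)g = 419.7 N, not exceeded).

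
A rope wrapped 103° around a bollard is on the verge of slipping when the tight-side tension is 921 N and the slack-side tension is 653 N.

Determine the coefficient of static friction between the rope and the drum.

μ ≈ 0.191

T₂/T₁ = e^{μβ} → μ = ln(T₂/T₁)/β.
β = 103° = 1.798 rad.
μ = ln(921/653)/1.798 = ln(1.41)/1.798 = 0.191.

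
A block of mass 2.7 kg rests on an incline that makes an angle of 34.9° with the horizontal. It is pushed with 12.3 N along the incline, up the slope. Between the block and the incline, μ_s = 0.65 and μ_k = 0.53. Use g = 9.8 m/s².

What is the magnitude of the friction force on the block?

The normal reaction is N = m g cos θ = 21.7 N.
Parallel to the incline, ΣF = 0 gives f = m g sin θ − P = 15.14 − 12.3 = 2.839 N (up-slope positive).
The static-friction ceiling is μ_s N = 0.65 × 21.7 = 14.11 N.
Since |2.839| ≤ 14.11 N, no slip — friction simply equals what equilibrium demands.

f ≈ 2.84 N (up the incline)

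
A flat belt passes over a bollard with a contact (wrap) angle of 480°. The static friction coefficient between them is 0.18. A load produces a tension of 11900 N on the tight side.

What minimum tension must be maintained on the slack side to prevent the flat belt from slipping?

T_min ≈ 2630 N

Capstan equation at impending slip: T_tight/T_slack = e^{μβ}.
β = 480° = 8.378 rad; e^{μβ} = e^{0.18×8.378} = 4.518.
T_slack = T_tight / e^{μβ} = 11900 / 4.518 = 2630 N.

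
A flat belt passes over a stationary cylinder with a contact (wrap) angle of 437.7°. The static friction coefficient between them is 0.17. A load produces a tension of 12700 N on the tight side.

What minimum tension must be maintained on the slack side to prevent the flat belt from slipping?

Capstan equation at impending slip: T_tight/T_slack = e^{μβ}.
β = 437.7° = 7.639 rad; e^{μβ} = e^{0.17×7.639} = 3.664.
T_slack = T_tight / e^{μβ} = 12700 / 3.664 = 3470 N.

T_min ≈ 3470 N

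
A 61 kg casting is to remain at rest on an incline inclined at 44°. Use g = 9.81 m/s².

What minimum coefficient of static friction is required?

At the slip threshold m g sin θ = μ_s m g cos θ, so μ_s,min = tan θ.
μ_s,min = tan 44° = 0.966.

μ_s,min ≈ 0.966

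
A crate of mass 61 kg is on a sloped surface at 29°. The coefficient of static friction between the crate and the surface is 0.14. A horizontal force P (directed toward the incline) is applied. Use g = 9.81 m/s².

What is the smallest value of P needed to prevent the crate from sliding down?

P_min ≈ 230 N

The crate tends to slide down (tan θ > μ_s), so at the point of impending slip friction acts up-slope at its limit: f = μ_s N.
Perpendicular to the incline: N = m g cos θ + P sin θ.
Along the incline: P cos θ + μ_s N = m g sin θ, i.e. P cos θ + μ_s (m g cos θ + P sin θ) = m g sin θ.
Solving, P (cos θ + μ_s sin θ) = m g (sin θ − μ_s cos θ), so P = 598×0.3624/0.9425 = 230 N.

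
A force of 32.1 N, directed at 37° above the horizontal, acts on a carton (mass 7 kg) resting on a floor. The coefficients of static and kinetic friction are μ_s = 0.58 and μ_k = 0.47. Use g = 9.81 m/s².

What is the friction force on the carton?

f ≈ 25.6 N

The vertical component of P reduces the normal force: N = m g − P sin α = 68.67 − 19.32 = 49.35 N.
Horizontally, friction must balance P cos α = 25.64 N.
The static-friction limit is μ_s N = 28.62 N.
25.64 ≤ 28.62 N → static; friction equals the required 25.6 N.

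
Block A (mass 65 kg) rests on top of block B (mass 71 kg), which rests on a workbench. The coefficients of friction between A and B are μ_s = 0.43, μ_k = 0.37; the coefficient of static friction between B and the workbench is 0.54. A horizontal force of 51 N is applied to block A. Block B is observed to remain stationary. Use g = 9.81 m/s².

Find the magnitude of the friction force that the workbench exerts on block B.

Normal force at the A–B interface: N₁ = m_A g = 637.6 N.
Maximum static friction on A from B: μ_s N₁ = 0.43×637.6 = 274.2 N.
P = 51 N is within that limit, so A and B move together (both at rest); the A–B friction is simply f₁ = P = 51 N.
By Newton's third law B feels 51 N forward from A. With B stationary, the floor's static friction on B balances it: f₂ = 51 N (well within μ_s(m_A+m_B)g = 720.4 N).

f ≈ 51 N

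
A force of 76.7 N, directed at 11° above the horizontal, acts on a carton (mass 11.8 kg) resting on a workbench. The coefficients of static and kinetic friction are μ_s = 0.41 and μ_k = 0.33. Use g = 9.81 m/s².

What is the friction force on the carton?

Vertical equilibrium gives N = m g − P sin α = 101.1 N.
Horizontally, friction must balance P cos α = 75.29 N.
The static-friction limit is μ_s N = 41.46 N.
The required friction exceeds μ_s N, so the carton moves and f = μ_k N = 33.4 N.

f ≈ 33.4 N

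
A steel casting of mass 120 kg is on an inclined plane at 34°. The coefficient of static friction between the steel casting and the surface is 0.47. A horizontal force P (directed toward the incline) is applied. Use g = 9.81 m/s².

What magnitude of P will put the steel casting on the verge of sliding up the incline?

At impending motion up the slope, friction acts down-slope at its limit: f = μ_s N.
Perpendicular to the incline: N = m g cos θ + P sin θ.
Along the incline: P cos θ = m g sin θ + μ_s N = m g sin θ + μ_s (m g cos θ + P sin θ).
Solving, P (cos θ − μ_s sin θ) = m g (sin θ + μ_s cos θ), so P = 120×9.81×(sin 34° + 0.47 cos 34°)/(cos 34° − 0.47 sin 34°) = 1180×0.9488/0.5662 = 1970 N.

P ≈ 1970 N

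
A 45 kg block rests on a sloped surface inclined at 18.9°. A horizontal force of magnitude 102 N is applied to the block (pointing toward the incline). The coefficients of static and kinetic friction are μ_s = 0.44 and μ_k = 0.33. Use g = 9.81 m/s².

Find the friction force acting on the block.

f ≈ 46.5 N (up the incline)

Normal direction: N = m g cos θ + P sin θ = 450.7 N.
Parallel to the incline: P cos θ − m g sin θ = 96.5 − 143 = -46.49 N; the friction needed to balance this is 46.49 N acting up the slope.
The limit of static friction is μ_s N = 198.3 N.
|f_req| = 46.49 ≤ 198.3 N → the block is in equilibrium; friction equals the required value.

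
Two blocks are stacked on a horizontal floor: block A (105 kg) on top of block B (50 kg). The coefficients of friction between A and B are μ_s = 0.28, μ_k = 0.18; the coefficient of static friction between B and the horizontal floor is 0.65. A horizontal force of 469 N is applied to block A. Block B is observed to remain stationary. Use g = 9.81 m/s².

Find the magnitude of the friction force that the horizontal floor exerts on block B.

Between the blocks, N₁ = m_A g = 1030 N.
So the A–B interface can sustain at most μ_s N₁ = 288.4 N of static friction.
Since P = 469 N > 288.4 N, A slides on B; the A–B friction is kinetic: f₁ = μ_k N₁ = 0.18×1030 = 185 N.
By Newton's third law B feels 185 N forward from A. With B stationary, the floor's static friction on B balances it: f₂ = 185 N (well within μ_s(m_A+m_B)g = 988.4 N).

f ≈ 185 N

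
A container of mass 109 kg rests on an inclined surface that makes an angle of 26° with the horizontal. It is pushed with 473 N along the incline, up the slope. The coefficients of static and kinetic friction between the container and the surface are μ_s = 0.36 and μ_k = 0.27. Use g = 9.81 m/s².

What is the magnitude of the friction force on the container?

Normal force: N = m g cos θ = 109 × 9.81 × cos 26° = 961.1 N.
Parallel to the incline, ΣF = 0 gives f = m g sin θ − P = 468.7 − 473 = -4.254 N (up-slope positive).
The static-friction ceiling is μ_s N = 0.36 × 961.1 = 346 N.
Since |-4.254| ≤ 346 N, the container remains in static equilibrium and friction takes exactly the required value.

f ≈ 4.25 N (down the incline)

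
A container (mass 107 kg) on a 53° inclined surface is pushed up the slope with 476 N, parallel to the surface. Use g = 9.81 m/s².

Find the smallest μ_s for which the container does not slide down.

μ_s,min ≈ 0.574

N = m g cos θ = 631.7 N.
Friction must make up the shortfall along the incline: f = m g sin θ − P = 838.3 − 476 = 362.3 N.
At the threshold f = μ_s N, so μ_s,min = 362.3/631.7 = 0.574.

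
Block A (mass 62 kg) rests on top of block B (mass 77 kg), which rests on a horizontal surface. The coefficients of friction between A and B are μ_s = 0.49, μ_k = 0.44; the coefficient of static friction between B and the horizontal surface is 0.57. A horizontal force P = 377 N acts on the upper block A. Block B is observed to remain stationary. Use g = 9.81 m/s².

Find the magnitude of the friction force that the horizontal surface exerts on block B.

f ≈ 268 N

Between the blocks, N₁ = m_A g = 608.2 N.
So the A–B interface can sustain at most μ_s N₁ = 298 N of static friction.
P = 377 N exceeds that limit, so A slips over B and the interface friction becomes kinetic: f₁ = μ_k N₁ = 0.44×608.2 = 268 N.
B experiences an equal 268 N forward from A (third law). B is in equilibrium, so the floor supplies f₂ = 268 N of static friction (limit μ_s(m_A+m_B)g = 777.2 N, not exceeded).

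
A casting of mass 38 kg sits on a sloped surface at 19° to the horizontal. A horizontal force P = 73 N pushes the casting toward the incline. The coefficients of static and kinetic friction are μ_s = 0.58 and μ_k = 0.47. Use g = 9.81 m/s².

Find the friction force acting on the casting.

f ≈ 52.3 N (up the incline)

Resolve perpendicular to the incline: N = m g cos θ + P sin θ = 38×9.81×cos 19° + 73×sin 19° = 376.2 N.
Along the incline, the net driving force (taking up-slope positive) is P cos θ − m g sin θ = 69.02 − 121.4 = -52.34 N, so equilibrium requires friction f = 52.34 N (up-slope).
Maximum static friction: μ_s N = 0.58 × 376.2 = 218.2 N.
Since 52.34 N is within the 218.2 N limit, the casting stays put and friction is exactly 52.3 N.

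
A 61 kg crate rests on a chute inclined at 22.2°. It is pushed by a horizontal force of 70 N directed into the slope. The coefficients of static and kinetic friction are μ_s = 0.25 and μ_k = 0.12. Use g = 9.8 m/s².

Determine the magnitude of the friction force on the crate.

Normal direction: N = m g cos θ + P sin θ = 579.9 N.
Along the incline, the net driving force (taking up-slope positive) is P cos θ − m g sin θ = 64.81 − 225.9 = -161.1 N, so equilibrium requires friction f = 161.1 N (up-slope).
The limit of static friction is μ_s N = 145 N.
The required 161.1 N exceeds the static limit, so the crate slides down-slope and f = μ_k N = 0.12×579.9 = 69.6 N.

f ≈ 69.6 N (up the incline)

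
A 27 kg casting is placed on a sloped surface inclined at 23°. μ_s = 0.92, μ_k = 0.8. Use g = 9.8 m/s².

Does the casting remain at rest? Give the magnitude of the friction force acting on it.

f ≈ 103 N

N = m g cos θ = 244 N.
Down-slope weight component: m g sin θ = 103 N.
μ_s N = 224 N.
103 ≤ 224 N, so it stays put; friction = 103 N.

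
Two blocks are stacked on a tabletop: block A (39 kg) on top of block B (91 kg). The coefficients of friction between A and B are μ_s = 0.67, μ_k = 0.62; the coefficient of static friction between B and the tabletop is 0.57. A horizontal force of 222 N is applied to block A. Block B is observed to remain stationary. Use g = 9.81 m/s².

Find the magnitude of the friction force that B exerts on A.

Normal force at the A–B interface: N₁ = m_A g = 382.6 N.
So the A–B interface can sustain at most μ_s N₁ = 256.3 N of static friction.
P = 222 N is within that limit, so A and B move together (both at rest); the A–B friction is simply f₁ = P = 222 N.
B experiences an equal 222 N forward from A (third law). B is in equilibrium, so the floor supplies f₂ = 222 N of static friction (limit μ_s(m_A+m_B)g = 726.9 N, not exceeded).

f ≈ 222 N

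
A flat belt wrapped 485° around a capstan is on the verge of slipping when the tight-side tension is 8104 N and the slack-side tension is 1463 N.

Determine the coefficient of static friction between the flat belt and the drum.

T₂/T₁ = e^{μβ} → μ = ln(T₂/T₁)/β.
β = 485° = 8.465 rad.
μ = ln(8104/1463)/8.465 = ln(5.539)/8.465 = 0.202.

μ ≈ 0.202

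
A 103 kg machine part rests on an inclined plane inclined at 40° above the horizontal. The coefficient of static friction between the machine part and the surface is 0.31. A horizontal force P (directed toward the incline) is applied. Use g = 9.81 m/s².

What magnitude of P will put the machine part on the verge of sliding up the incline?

P ≈ 1570 N

At impending motion up the slope, friction acts down-slope at its limit: f = μ_s N.
Perpendicular to the incline: N = m g cos θ + P sin θ.
Along the incline: P cos θ = m g sin θ + μ_s N = m g sin θ + μ_s (m g cos θ + P sin θ).
Solving, P (cos θ − μ_s sin θ) = m g (sin θ + μ_s cos θ), so P = 103×9.81×(sin 40° + 0.31 cos 40°)/(cos 40° − 0.31 sin 40°) = 1010×0.8803/0.5668 = 1570 N.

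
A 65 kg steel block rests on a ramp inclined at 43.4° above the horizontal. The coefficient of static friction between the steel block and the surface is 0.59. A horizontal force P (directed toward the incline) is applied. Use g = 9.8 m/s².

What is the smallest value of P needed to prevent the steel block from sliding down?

The steel block tends to slide down (tan θ > μ_s), so at the point of impending slip friction acts up-slope at its limit: f = μ_s N.
Perpendicular to the incline: N = m g cos θ + P sin θ.
Along the incline: P cos θ + μ_s N = m g sin θ, i.e. P cos θ + μ_s (m g cos θ + P sin θ) = m g sin θ.
Solving, P (cos θ + μ_s sin θ) = m g (sin θ − μ_s cos θ), so P = 637×0.2584/1.132 = 145 N.

P_min ≈ 145 N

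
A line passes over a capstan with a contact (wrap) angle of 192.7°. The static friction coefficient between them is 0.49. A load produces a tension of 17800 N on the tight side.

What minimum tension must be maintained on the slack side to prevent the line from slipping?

Capstan equation at impending slip: T_tight/T_slack = e^{μβ}.
β = 192.7° = 3.363 rad; e^{μβ} = e^{0.49×3.363} = 5.197.
T_slack = T_tight / e^{μβ} = 17800 / 5.197 = 3430 N.

T_min ≈ 3430 N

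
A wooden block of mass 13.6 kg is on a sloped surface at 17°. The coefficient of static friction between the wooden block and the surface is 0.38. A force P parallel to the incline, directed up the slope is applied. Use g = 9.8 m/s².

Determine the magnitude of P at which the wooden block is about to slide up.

At impending motion up the slope, friction acts down-slope at its limit: f = μ_s N.
P is parallel to the surface, so N = m g cos θ = 127 N.
Along the incline: P = m g sin θ + μ_s N = 39 + 0.38×127 = 87.4 N.

P ≈ 87.4 N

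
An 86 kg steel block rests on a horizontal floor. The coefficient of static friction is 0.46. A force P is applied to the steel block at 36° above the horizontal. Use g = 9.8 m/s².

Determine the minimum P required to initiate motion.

N = m g − P sin α (the pull lifts the steel block).
At impending slip, P cos α = μ_s N = μ_s (m g − P sin α).
Solving: P (cos α + μ_s sin α) = μ_s m g → P = 0.46×843/(cos 36° + 0.46 sin 36°) = 388/1.079 = 359 N.

P ≈ 359 N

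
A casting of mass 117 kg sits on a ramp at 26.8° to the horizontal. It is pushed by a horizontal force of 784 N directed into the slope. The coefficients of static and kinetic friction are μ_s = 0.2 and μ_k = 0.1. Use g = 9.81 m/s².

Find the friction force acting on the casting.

Normal direction: N = m g cos θ + P sin θ = 1378 N.
Along the incline, the net driving force (taking up-slope positive) is P cos θ − m g sin θ = 699.8 − 517.5 = 182.3 N, so equilibrium requires friction f = -182.3 N (down-slope).
The limit of static friction is μ_s N = 275.6 N.
|f_req| = 182.3 ≤ 275.6 N → the casting is in equilibrium; friction equals the required value.

f ≈ 182 N (down the incline)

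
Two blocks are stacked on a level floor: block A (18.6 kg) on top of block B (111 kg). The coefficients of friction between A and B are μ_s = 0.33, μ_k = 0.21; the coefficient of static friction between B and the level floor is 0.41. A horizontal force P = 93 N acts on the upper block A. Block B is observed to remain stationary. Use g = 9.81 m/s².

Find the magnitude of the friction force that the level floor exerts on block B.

f ≈ 38.3 N

Normal force at the A–B interface: N₁ = m_A g = 182.5 N.
So the A–B interface can sustain at most μ_s N₁ = 60.21 N of static friction.
Since P = 93 N > 60.21 N, A slides on B; the A–B friction is kinetic: f₁ = μ_k N₁ = 0.21×182.5 = 38.3 N.
B experiences an equal 38.3 N forward from A (third law). B is in equilibrium, so the floor supplies f₂ = 38.3 N of static friction (limit μ_s(m_A+m_B)g = 521.3 N, not exceeded).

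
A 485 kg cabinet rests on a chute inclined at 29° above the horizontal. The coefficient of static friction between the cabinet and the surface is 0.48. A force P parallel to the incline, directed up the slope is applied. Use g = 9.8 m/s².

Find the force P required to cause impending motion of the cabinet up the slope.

At impending motion up the slope, friction acts down-slope at its limit: f = μ_s N.
P is parallel to the surface, so N = m g cos θ = 4160 N.
Along the incline: P = m g sin θ + μ_s N = 2300 + 0.48×4160 = 4300 N.

P ≈ 4300 N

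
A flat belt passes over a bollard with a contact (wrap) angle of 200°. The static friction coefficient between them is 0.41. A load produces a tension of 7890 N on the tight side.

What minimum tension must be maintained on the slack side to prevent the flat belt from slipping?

Capstan equation at impending slip: T_tight/T_slack = e^{μβ}.
β = 200° = 3.491 rad; e^{μβ} = e^{0.41×3.491} = 4.184.
T_slack = T_tight / e^{μβ} = 7890 / 4.184 = 1890 N.

T_min ≈ 1890 N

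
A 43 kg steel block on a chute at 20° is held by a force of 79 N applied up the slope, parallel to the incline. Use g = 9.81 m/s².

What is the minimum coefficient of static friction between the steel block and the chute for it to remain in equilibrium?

μ_s,min ≈ 0.165

N = m g cos θ = 396.4 N.
Friction must make up the shortfall along the incline: f = m g sin θ − P = 144.3 − 79 = 65.27 N.
At the threshold f = μ_s N, so μ_s,min = 65.27/396.4 = 0.165.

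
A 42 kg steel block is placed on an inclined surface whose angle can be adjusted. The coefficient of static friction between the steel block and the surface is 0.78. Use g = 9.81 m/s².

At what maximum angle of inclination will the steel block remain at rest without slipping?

At the slip threshold, m g sin θ = μ_s · m g cos θ, so tan θ = μ_s.
θ_max = arctan(0.78) = 38°.

θ_max ≈ 38°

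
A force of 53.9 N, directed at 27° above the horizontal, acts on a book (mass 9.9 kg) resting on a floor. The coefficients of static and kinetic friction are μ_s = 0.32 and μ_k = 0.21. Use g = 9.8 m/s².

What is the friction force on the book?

The vertical component of P reduces the normal force: N = m g − P sin α = 97.02 − 24.47 = 72.55 N.
Horizontally, friction must balance P cos α = 48.03 N.
μ_s N = 0.32 × 72.55 = 23.22 N.
The required friction exceeds μ_s N, so the book moves and f = μ_k N = 15.2 N.

f ≈ 15.2 N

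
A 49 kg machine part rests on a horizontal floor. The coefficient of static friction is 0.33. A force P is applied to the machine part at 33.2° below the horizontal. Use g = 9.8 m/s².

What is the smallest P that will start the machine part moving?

N = m g + P sin α (the push presses the machine part into the horizontal floor).
At impending slip, P cos α = μ_s N = μ_s (m g + P sin α).
Solving: P (cos α − μ_s sin α) = μ_s m g → P = 0.33×480/(cos 33.2° − 0.33 sin 33.2°) = 158/0.6561 = 242 N.

P ≈ 242 N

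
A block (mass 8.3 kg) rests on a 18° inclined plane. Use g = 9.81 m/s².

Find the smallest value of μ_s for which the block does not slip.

μ_s,min ≈ 0.325

At the slip threshold m g sin θ = μ_s m g cos θ, so μ_s,min = tan θ.
μ_s,min = tan 18° = 0.325.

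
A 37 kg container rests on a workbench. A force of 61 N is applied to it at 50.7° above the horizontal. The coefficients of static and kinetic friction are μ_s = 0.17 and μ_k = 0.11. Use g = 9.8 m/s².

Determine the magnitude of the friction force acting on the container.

Vertical equilibrium gives N = m g − P sin α = 315.4 N.
The horizontal driving force is P cos α = 38.64 N, so equilibrium needs friction f = 38.64 N.
μ_s N = 0.17 × 315.4 = 53.62 N.
38.64 ≤ 53.62 N → static; friction equals the required 38.6 N.

f ≈ 38.6 N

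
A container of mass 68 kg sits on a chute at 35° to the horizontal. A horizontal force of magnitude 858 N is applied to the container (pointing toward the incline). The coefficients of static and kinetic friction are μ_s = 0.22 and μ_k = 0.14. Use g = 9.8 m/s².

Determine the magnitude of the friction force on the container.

Normal direction: N = m g cos θ + P sin θ = 1038 N.
Parallel to the incline: P cos θ − m g sin θ = 702.8 − 382.2 = 320.6 N; the friction needed to balance this is 320.6 N acting down the slope.
Maximum static friction: μ_s N = 0.22 × 1038 = 228.4 N.
|f_req| = 320.6 > 228.4 N → the container slides up the incline; f = μ_k N = 0.14 × 1038 = 145 N.

f ≈ 145 N (down the incline)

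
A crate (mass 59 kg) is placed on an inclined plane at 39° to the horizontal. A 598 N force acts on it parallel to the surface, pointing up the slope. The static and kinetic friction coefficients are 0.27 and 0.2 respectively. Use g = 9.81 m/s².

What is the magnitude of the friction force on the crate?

Perpendicular to the surface, N = m g cos θ = 59·9.81·cos 39° = 449.8 N.
The friction needed for equilibrium is m g sin θ − P = 364.2 − 598 = -233.8 N, measured positive up-slope.
The static-friction ceiling is μ_s N = 0.27 × 449.8 = 121.4 N.
|-233.8| exceeds 121.4 N, so the crate slips up-slope; friction is kinetic, f = μ_k N = 0.2×449.8 = 90 N.

f ≈ 90 N (down the incline)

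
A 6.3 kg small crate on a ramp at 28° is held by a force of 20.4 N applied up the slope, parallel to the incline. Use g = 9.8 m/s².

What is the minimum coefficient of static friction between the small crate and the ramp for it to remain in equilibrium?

N = m g cos θ = 54.51 N.
Friction must make up the shortfall along the incline: f = m g sin θ − P = 28.99 − 20.4 = 8.585 N.
At the threshold f = μ_s N, so μ_s,min = 8.585/54.51 = 0.157.

μ_s,min ≈ 0.157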